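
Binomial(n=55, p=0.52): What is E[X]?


E[X] = n*p = 55 * 0.52 = 28.6

28.6


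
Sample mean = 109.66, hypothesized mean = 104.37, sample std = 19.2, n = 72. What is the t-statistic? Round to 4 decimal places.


t = (xbar - mu0) / (s/sqrt(n))
xbar - mu0 = 109.66 - 104.37 = 5.29
sqrt(72) ≈ 8.48528137
s/sqrt(n) = 19.2 / 8.48528137 ≈ 2.26274170
t = 5.29 / 2.26274170 ≈ 2.337872

2.3379


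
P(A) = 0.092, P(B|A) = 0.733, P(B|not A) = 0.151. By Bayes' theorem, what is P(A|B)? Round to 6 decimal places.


P(A|B) = P(B|A)*P(A) / P(B), P(B) = P(B|A)*P(A) + P(B|not A)*P(not A)
P(B|A)*P(A) = 0.733 * 0.092 = 0.067436
P(B|not A)*P(not A) = 0.151 * 0.908 = 0.137108
P(B) = 0.067436 + 0.137108 = 0.204544
P(A|B) = 0.067436 / 0.204544 ≈ 0.32968946

0.329689


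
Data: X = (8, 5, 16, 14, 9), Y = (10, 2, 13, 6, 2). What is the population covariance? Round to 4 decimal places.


Cov = (1/n)*sum((xi-xbar)(yi-ybar))
n = 5, xbar = 52/5 = 10.4, ybar = 33/5 = 6.6
sum((xi-xbar)(yi-ybar)) = 56.8
Cov = 56.8 / 5 = 11.36

11.3600


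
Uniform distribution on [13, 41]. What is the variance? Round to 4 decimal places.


Var = (b-a)^2 / 12
(b-a)^2 = (41 - 13)^2 = 784
Var = 784/12 ≈ 65.333333

65.3333


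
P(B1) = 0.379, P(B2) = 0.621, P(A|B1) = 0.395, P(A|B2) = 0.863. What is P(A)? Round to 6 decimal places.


P(A) = P(A|B1)*P(B1) + P(A|B2)*P(B2)
P(A|B1)*P(B1) = 0.395 * 0.379 = 0.149705
P(A|B2)*P(B2) = 0.863 * 0.621 = 0.535923
P(A) = 0.149705 + 0.535923 = 0.685628

0.685628


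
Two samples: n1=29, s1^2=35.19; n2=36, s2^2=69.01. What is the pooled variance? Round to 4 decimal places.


sp^2 = ((n1-1)*s1^2 + (n2-1)*s2^2)/(n1+n2-2)
(n1-1)*s1^2 = 28 * 35.19 = 985.32
(n2-1)*s2^2 = 35 * 69.01 = 2415.35
numerator = 985.32 + 2415.35 = 3400.67
n1+n2-2 = 63
sp^2 = 3400.67 / 63 = 48581/900 ≈ 53.978889

53.9789


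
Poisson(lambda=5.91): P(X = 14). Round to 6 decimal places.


P = e^(-lam) * lam^k / k!
e^(-5.91) ≈ 0.002712187
lam^k = 5.91^14 ≈ 63419780173.690526
k! = 14! = 87178291200
P = 0.002712187 * 63419780173.690526 / 87178291200 ≈ 0.001973

0.001973


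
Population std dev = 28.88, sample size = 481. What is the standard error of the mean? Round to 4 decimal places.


SE = sigma / sqrt(n)
sqrt(481) ≈ 21.931712
SE = 28.88 / 21.931712 ≈ 1.316815

1.3168


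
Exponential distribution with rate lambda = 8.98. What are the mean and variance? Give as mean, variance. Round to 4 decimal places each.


mean = 1/lam, var = 1/lam^2
mean = 1 / 8.98 = 50/449 ≈ 0.111359
lam^2 = 8.98^2 = 80.6404
var = 1 / 80.6404 ≈ 0.012401

0.1114, 0.0124


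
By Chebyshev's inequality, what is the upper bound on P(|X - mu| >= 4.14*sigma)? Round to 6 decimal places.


P <= 1/k^2
k^2 = 4.14^2 = 17.1396
1/k^2 = 1 / 17.1396 ≈ 0.05834442

0.058344


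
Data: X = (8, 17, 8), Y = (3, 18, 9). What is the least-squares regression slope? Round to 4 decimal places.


b = sum((xi-xbar)(yi-ybar)) / sum((xi-xbar)^2)
n = 3, xbar = 33/3 = 11, ybar = 30/3 = 10
Sxy = sum((xi-xbar)(yi-ybar)) = 72
Sxx = sum((xi-xbar)^2) = 54
b = Sxy / Sxx = 4/3 ≈ 1.333333

1.3333


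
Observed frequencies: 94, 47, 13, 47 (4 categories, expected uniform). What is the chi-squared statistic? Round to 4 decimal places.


chi2 = sum((O-E)^2/E), E = total/4
total = 201, E = 201/4 = 50.25
(94 - 50.25)^2 / 50.25 = 1914.0625 / 50.25 = 30625/804 ≈ 38.090796
(47 - 50.25)^2 / 50.25 = 10.5625 / 50.25 = 169/804 ≈ 0.210199
(13 - 50.25)^2 / 50.25 = 1387.5625 / 50.25 = 22201/804 ≈ 27.613184
(47 - 50.25)^2 / 50.25 = 10.5625 / 50.25 = 169/804 ≈ 0.210199
chi2 = 13291/201 ≈ 66.124378

66.1244


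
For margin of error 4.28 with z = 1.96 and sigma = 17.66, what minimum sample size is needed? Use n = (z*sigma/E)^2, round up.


z*sigma/E = 1.96 * 17.66 / 4.28 = 43267/5350 ≈ 8.087290
(z*sigma/E)^2 ≈ 65.404255
round up: n = 66

66


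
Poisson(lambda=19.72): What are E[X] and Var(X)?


E[X] = Var(X) = lambda = 19.72

19.72, 19.72


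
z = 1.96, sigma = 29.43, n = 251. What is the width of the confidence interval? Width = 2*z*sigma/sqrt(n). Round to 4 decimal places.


width = 2*z*sigma/sqrt(n)
2*z*sigma = 2 * 1.96 * 29.43 = 115.3656
sqrt(251) ≈ 15.842980
width = 115.3656 / 15.842980 ≈ 7.281812

7.2818


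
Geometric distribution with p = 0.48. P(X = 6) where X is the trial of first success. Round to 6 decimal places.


P = (1-p)^(k-1) * p
(1-p)^(k-1) = 0.52^5 ≈ 0.03802040
P = 0.03802040 * 0.48 ≈ 0.01824979

0.018250


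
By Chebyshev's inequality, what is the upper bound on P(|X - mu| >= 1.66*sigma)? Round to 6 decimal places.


P <= 1/k^2
k^2 = 1.66^2 = 2.7556
1/k^2 = 1 / 2.7556 = 2500/6889 ≈ 0.36289737

0.362897


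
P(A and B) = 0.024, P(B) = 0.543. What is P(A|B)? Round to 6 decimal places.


P(A|B) = P(A and B) / P(B) = 0.024 / 0.543 = 8/181 ≈ 0.04419890

0.044199


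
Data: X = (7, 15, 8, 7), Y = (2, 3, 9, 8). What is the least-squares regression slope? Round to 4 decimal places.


b = sum((xi-xbar)(yi-ybar)) / sum((xi-xbar)^2)
n = 4, xbar = 37/4 = 9.25, ybar = 22/4 = 5.5
Sxy = sum((xi-xbar)(yi-ybar)) = -16.5
Sxx = sum((xi-xbar)^2) = 44.75
b = Sxy / Sxx = -66/179 ≈ -0.368715

-0.3687


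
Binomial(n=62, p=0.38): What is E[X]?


E[X] = n*p = 62 * 0.38 = 23.56

23.56


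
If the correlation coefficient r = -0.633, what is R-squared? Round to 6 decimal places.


R^2 = r^2 = (-0.633)^2 = 0.400689

0.400689


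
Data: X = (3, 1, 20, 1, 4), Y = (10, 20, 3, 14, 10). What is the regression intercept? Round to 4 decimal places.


a = ybar - b*xbar, where b = sum((xi-xbar)(yi-ybar)) / sum((xi-xbar)^2)
n = 5, xbar = 29/5 = 5.8, ybar = 57/5 = 11.4
Sxy = sum((xi-xbar)(yi-ybar)) = -166.6
Sxx = sum((xi-xbar)^2) = 258.8
b = Sxy / Sxx = -833/1294 ≈ -0.643740
a = 11.4 - (-0.643740) * 5.8 = 19583/1294 ≈ 15.133694

15.1337


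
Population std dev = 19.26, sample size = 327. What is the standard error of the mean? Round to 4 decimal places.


SE = sigma / sqrt(n)
sqrt(327) ≈ 18.083141
SE = 19.26 / 18.083141 ≈ 1.065080

1.0651


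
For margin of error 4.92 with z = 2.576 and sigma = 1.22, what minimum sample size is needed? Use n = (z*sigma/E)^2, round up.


z*sigma/E = 2.576 * 1.22 / 4.92 ≈ 0.638764
(z*sigma/E)^2 ≈ 0.408020
round up: n = 1

1


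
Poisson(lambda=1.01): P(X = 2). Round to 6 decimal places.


P = e^(-lam) * lam^k / k!
e^(-1.01) ≈ 0.3642190
lam^k = 1.01^2 = 1.0201
k! = 2! = 2
P = 0.3642190 * 1.0201 / 2 ≈ 0.185770

0.185770


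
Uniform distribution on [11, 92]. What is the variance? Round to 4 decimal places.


Var = (b-a)^2 / 12
(b-a)^2 = (92 - 11)^2 = 6561
Var = 6561/12 = 546.75

546.7500


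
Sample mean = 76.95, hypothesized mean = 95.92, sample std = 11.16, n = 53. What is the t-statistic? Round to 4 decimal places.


t = (xbar - mu0) / (s/sqrt(n))
xbar - mu0 = 76.95 - 95.92 = -18.97
sqrt(53) ≈ 7.28010989
s/sqrt(n) = 11.16 / 7.28010989 ≈ 1.53294389
t = -18.97 / 1.53294389 ≈ -12.374882

-12.3749


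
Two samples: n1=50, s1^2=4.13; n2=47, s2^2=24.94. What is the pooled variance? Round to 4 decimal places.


sp^2 = ((n1-1)*s1^2 + (n2-1)*s2^2)/(n1+n2-2)
(n1-1)*s1^2 = 49 * 4.13 = 202.37
(n2-1)*s2^2 = 46 * 24.94 = 1147.24
numerator = 202.37 + 1147.24 = 1349.61
n1+n2-2 = 95
sp^2 = 1349.61 / 95 = 134961/9500 ≈ 14.206421

14.2064


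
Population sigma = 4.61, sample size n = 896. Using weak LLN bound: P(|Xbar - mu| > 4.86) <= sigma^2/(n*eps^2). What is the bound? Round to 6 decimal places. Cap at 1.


bound = min(1, sigma^2/(n*eps^2))
sigma^2 = 4.61^2 = 21.2521
n*eps^2 = 896 * 4.86^2 = 896 * 23.6196 = 21163.1616
sigma^2/(n*eps^2) = 21.2521 / 21163.1616 ≈ 0.00100420

0.001004


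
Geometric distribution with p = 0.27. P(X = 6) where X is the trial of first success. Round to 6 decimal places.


P = (1-p)^(k-1) * p
(1-p)^(k-1) = 0.73^5 ≈ 0.2073072
P = 0.2073072 * 0.27 ≈ 0.05597293

0.055973


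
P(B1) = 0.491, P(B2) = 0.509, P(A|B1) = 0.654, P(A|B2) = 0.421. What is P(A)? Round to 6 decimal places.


P(A) = P(A|B1)*P(B1) + P(A|B2)*P(B2)
P(A|B1)*P(B1) = 0.654 * 0.491 = 0.321114
P(A|B2)*P(B2) = 0.421 * 0.509 = 0.214289
P(A) = 0.321114 + 0.214289 = 0.535403

0.535403


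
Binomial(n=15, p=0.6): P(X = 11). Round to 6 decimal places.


P = C(n,k) * p^k * (1-p)^(n-k)
C(15,11) = 1365
p^k = 0.6^11 ≈ 0.003627971
(1-p)^(n-k) = 0.4^4 = 0.0256
P = 1365 * 0.003627971 * 0.0256 ≈ 0.126776

0.126776


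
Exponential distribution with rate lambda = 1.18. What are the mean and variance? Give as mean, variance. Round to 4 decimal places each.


mean = 1/lam, var = 1/lam^2
mean = 1 / 1.18 = 50/59 ≈ 0.847458
lam^2 = 1.18^2 = 1.3924
var = 1 / 1.3924 = 2500/3481 ≈ 0.718184

0.8475, 0.7182


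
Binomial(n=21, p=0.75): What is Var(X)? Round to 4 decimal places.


Var = n*p*(1-p) = 21 * 0.75 * 0.25 = 3.9375

3.9375


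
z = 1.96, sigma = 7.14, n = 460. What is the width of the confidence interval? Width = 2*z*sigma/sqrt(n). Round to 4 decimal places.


width = 2*z*sigma/sqrt(n)
2*z*sigma = 2 * 1.96 * 7.14 = 27.9888
sqrt(460) ≈ 21.447611
width = 27.9888 / 21.447611 ≈ 1.304985

1.3050


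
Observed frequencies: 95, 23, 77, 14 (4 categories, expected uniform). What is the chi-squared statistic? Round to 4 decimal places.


chi2 = sum((O-E)^2/E), E = total/4
total = 209, E = 209/4 = 52.25
(95 - 52.25)^2 / 52.25 = 1827.5625 / 52.25 = 1539/44 ≈ 34.977273
(23 - 52.25)^2 / 52.25 = 855.5625 / 52.25 = 13689/836 ≈ 16.374402
(77 - 52.25)^2 / 52.25 = 612.5625 / 52.25 = 891/76 ≈ 11.723684
(14 - 52.25)^2 / 52.25 = 1463.0625 / 52.25 = 23409/836 ≈ 28.001196
chi2 = 19035/209 ≈ 91.076555

91.0766


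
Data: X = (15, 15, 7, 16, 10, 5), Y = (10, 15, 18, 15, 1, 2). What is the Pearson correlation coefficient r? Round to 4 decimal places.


r = sum((xi-xbar)(yi-ybar)) / sqrt(sum((xi-xbar)^2) * sum((yi-ybar)^2))
n = 6, xbar = 68/6 = 34/3 ≈ 11.333333, ybar = 61/6 ≈ 10.166667
Sxy = sum((xi-xbar)(yi-ybar)) = 209/3 ≈ 69.666667
Sxx = sum((xi-xbar)^2) = 328/3 ≈ 109.333333
Syy = sum((yi-ybar)^2) = 1553/6 ≈ 258.833333
sqrt(Sxx*Syy) ≈ 168.223396
r = Sxy / sqrt(Sxx*Syy) = 69.666667 / 168.223396 ≈ 0.414132

0.4141


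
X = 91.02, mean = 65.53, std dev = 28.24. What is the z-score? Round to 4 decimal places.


z = (X - mu) / sigma
X - mu = 91.02 - 65.53 = 25.49
z = 25.49 / 28.24 = 2549/2824 ≈ 0.902620

0.9026


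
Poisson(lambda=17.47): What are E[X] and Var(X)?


E[X] = Var(X) = lambda = 17.47

17.47, 17.47


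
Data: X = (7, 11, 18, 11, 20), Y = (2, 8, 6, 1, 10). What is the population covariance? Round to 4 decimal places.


Cov = (1/n)*sum((xi-xbar)(yi-ybar))
n = 5, xbar = 67/5 = 13.4, ybar = 27/5 = 5.4
sum((xi-xbar)(yi-ybar)) = 59.2
Cov = 59.2 / 5 = 11.84

11.8400


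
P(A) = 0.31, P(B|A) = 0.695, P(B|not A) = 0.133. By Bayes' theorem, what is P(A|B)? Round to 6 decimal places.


P(A|B) = P(B|A)*P(A) / P(B), P(B) = P(B|A)*P(A) + P(B|not A)*P(not A)
P(B|A)*P(A) = 0.695 * 0.31 = 0.21545
P(B|not A)*P(not A) = 0.133 * 0.69 = 0.09177
P(B) = 0.21545 + 0.09177 = 0.30722
P(A|B) = 0.21545 / 0.30722 ≈ 0.70128898

0.701289


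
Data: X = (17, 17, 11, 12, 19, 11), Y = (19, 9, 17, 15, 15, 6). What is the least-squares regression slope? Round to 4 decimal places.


b = sum((xi-xbar)(yi-ybar)) / sum((xi-xbar)^2)
n = 6, xbar = 87/6 = 14.5, ybar = 81/6 = 13.5
Sxy = sum((xi-xbar)(yi-ybar)) = 19.5
Sxx = sum((xi-xbar)^2) = 63.5
b = Sxy / Sxx = 39/127 ≈ 0.307087

0.3071


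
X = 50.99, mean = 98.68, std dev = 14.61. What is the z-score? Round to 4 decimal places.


z = (X - mu) / sigma
X - mu = 50.99 - 98.68 = -47.69
z = -47.69 / 14.61 = -4769/1461 ≈ -3.264203

-3.2642


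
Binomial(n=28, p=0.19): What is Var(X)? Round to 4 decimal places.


Var = n*p*(1-p) = 28 * 0.19 * 0.81 = 4.3092

4.3092


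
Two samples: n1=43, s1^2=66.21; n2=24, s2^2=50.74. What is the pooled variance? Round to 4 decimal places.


sp^2 = ((n1-1)*s1^2 + (n2-1)*s2^2)/(n1+n2-2)
(n1-1)*s1^2 = 42 * 66.21 = 2780.82
(n2-1)*s2^2 = 23 * 50.74 = 1167.02
numerator = 2780.82 + 1167.02 = 3947.84
n1+n2-2 = 65
sp^2 = 3947.84 / 65 = 60.736

60.7360


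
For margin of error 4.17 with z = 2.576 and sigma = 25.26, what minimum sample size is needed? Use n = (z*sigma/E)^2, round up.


z*sigma/E = 2.576 * 25.26 / 4.17 ≈ 15.604259
(z*sigma/E)^2 ≈ 243.492899
round up: n = 244

244


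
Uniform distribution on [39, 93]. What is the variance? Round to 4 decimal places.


Var = (b-a)^2 / 12
(b-a)^2 = (93 - 39)^2 = 2916
Var = 2916/12 = 243

243.0000


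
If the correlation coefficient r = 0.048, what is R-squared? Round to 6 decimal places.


R^2 = r^2 = (0.048)^2 = 0.002304

0.002304


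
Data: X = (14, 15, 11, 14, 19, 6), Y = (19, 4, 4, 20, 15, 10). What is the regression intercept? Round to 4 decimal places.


a = ybar - b*xbar, where b = sum((xi-xbar)(yi-ybar)) / sum((xi-xbar)^2)
n = 6, xbar = 79/6 ≈ 13.166667, ybar = 72/6 = 12
Sxy = sum((xi-xbar)(yi-ybar)) = 47
Sxx = sum((xi-xbar)^2) = 569/6 ≈ 94.833333
b = Sxy / Sxx = 282/569 ≈ 0.495606
a = 12 - 0.495606 * 13.166667 = 3115/569 ≈ 5.474517

5.4745


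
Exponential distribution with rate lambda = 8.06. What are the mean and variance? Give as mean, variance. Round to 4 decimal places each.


mean = 1/lam, var = 1/lam^2
mean = 1 / 8.06 = 50/403 ≈ 0.124069
lam^2 = 8.06^2 = 64.9636
var = 1 / 64.9636 ≈ 0.015393

0.1241, 0.0154


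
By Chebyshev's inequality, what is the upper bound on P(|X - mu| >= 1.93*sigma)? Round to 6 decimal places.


P <= 1/k^2
k^2 = 1.93^2 = 3.7249
1/k^2 = 1 / 3.7249 ≈ 0.26846358

0.268464


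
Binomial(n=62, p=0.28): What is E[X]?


E[X] = n*p = 62 * 0.28 = 17.36

17.36


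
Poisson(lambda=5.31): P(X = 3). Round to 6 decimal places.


P = e^(-lam) * lam^k / k!
e^(-5.31) ≈ 0.004941927
lam^k = 5.31^3 = 149.721291
k! = 3! = 6
P = 0.004941927 * 149.721291 / 6 ≈ 0.123319

0.123319


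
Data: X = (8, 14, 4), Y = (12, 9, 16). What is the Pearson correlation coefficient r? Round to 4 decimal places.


r = sum((xi-xbar)(yi-ybar)) / sqrt(sum((xi-xbar)^2) * sum((yi-ybar)^2))
n = 3, xbar = 26/3 ≈ 8.666667, ybar = 37/3 ≈ 12.333333
Sxy = sum((xi-xbar)(yi-ybar)) = -104/3 ≈ -34.666667
Sxx = sum((xi-xbar)^2) = 152/3 ≈ 50.666667
Syy = sum((yi-ybar)^2) = 74/3 ≈ 24.666667
sqrt(Sxx*Syy) ≈ 35.352196
r = Sxy / sqrt(Sxx*Syy) = -34.666667 / 35.352196 ≈ -0.980609

-0.9806


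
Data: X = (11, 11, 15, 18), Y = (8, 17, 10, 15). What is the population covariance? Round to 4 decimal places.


Cov = (1/n)*sum((xi-xbar)(yi-ybar))
n = 4, xbar = 55/4 = 13.75, ybar = 50/4 = 12.5
sum((xi-xbar)(yi-ybar)) = 7.5
Cov = 7.5 / 4 = 1.875

1.8750


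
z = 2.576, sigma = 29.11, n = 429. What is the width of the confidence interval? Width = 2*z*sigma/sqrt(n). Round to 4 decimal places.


width = 2*z*sigma/sqrt(n)
2*z*sigma = 2 * 2.576 * 29.11 = 149.97472
sqrt(429) ≈ 20.712315
width = 149.97472 / 20.712315 ≈ 7.240848

7.2408


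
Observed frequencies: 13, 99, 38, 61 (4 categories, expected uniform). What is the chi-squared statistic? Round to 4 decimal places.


chi2 = sum((O-E)^2/E), E = total/4
total = 211, E = 211/4 = 52.75
(13 - 52.75)^2 / 52.75 = 1580.0625 / 52.75 = 25281/844 ≈ 29.953791
(99 - 52.75)^2 / 52.75 = 2139.0625 / 52.75 = 34225/844 ≈ 40.550948
(38 - 52.75)^2 / 52.75 = 217.5625 / 52.75 = 3481/844 ≈ 4.124408
(61 - 52.75)^2 / 52.75 = 68.0625 / 52.75 = 1089/844 ≈ 1.290284
chi2 = 16019/211 ≈ 75.919431

75.9194


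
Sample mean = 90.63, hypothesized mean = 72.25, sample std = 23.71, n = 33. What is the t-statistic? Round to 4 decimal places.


t = (xbar - mu0) / (s/sqrt(n))
xbar - mu0 = 90.63 - 72.25 = 18.38
sqrt(33) ≈ 5.74456265
s/sqrt(n) = 23.71 / 5.74456265 ≈ 4.12738122
t = 18.38 / 4.12738122 ≈ 4.453187

4.4532


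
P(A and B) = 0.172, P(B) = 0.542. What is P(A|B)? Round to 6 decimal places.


P(A|B) = P(A and B) / P(B) = 0.172 / 0.542 = 86/271 ≈ 0.31734317

0.317343


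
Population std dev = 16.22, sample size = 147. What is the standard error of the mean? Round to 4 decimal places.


SE = sigma / sqrt(n)
sqrt(147) ≈ 12.124356
SE = 16.22 / 12.124356 ≈ 1.337803

1.3378


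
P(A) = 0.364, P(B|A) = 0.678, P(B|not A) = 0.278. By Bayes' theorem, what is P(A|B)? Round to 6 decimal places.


P(A|B) = P(B|A)*P(A) / P(B), P(B) = P(B|A)*P(A) + P(B|not A)*P(not A)
P(B|A)*P(A) = 0.678 * 0.364 = 0.246792
P(B|not A)*P(not A) = 0.278 * 0.636 = 0.176808
P(B) = 0.246792 + 0.176808 = 0.4236
P(A|B) = 0.246792 / 0.4236 ≈ 0.58260623

0.582606


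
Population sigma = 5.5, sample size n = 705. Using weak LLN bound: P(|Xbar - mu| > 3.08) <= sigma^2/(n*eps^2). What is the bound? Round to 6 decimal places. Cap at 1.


bound = min(1, sigma^2/(n*eps^2))
sigma^2 = 5.5^2 = 30.25
n*eps^2 = 705 * 3.08^2 = 705 * 9.4864 = 6687.912
sigma^2/(n*eps^2) = 30.25 / 6687.912 ≈ 0.00452309

0.004523


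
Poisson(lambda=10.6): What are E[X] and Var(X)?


E[X] = Var(X) = lambda = 10.6

10.6, 10.6


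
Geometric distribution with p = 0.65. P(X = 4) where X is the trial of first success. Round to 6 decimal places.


P = (1-p)^(k-1) * p
(1-p)^(k-1) = 0.35^3 = 0.042875
P = 0.042875 * 0.65 = 0.02786875

0.027869


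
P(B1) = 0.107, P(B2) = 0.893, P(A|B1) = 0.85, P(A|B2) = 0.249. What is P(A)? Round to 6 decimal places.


P(A) = P(A|B1)*P(B1) + P(A|B2)*P(B2)
P(A|B1)*P(B1) = 0.85 * 0.107 = 0.09095
P(A|B2)*P(B2) = 0.249 * 0.893 = 0.222357
P(A) = 0.09095 + 0.222357 = 0.313307

0.313307


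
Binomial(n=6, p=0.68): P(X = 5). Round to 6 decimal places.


P = C(n,k) * p^k * (1-p)^(n-k)
C(6,5) = 6
p^k = 0.68^5 ≈ 0.1453934
(1-p)^(n-k) = 0.32^1 = 0.32
P = 6 * 0.1453934 * 0.32 ≈ 0.279155

0.279155


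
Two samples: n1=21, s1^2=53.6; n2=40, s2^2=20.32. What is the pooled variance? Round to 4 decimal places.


sp^2 = ((n1-1)*s1^2 + (n2-1)*s2^2)/(n1+n2-2)
(n1-1)*s1^2 = 20 * 53.6 = 1072
(n2-1)*s2^2 = 39 * 20.32 = 792.48
numerator = 1072 + 792.48 = 1864.48
n1+n2-2 = 59
sp^2 = 1864.48 / 59 = 46612/1475 ≈ 31.601356

31.6014


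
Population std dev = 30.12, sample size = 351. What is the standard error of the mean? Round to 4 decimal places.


SE = sigma / sqrt(n)
sqrt(351) ≈ 18.734994
SE = 30.12 / 18.734994 ≈ 1.607687

1.6077


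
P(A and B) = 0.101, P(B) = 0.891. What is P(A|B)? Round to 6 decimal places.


P(A|B) = P(A and B) / P(B) = 0.101 / 0.891 = 101/891 ≈ 0.11335578

0.113356


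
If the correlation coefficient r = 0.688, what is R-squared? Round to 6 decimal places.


R^2 = r^2 = (0.688)^2 = 0.473344

0.473344


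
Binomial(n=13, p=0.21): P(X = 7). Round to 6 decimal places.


P = C(n,k) * p^k * (1-p)^(n-k)
C(13,7) = 1716
p^k = 0.21^7 ≈ 0.00001801089
(1-p)^(n-k) = 0.79^6 ≈ 0.2430875
P = 1716 * 0.00001801089 * 0.2430875 ≈ 0.007513

0.007513


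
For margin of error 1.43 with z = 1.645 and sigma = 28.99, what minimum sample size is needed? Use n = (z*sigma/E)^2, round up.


z*sigma/E = 1.645 * 28.99 / 1.43 = 73367/2200 ≈ 33.348636
(z*sigma/E)^2 ≈ 1112.131547
round up: n = 1113

1113


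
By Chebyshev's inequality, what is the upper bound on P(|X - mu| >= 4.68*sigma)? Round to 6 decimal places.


P <= 1/k^2
k^2 = 4.68^2 = 21.9024
1/k^2 = 1 / 21.9024 ≈ 0.04565710

0.045657


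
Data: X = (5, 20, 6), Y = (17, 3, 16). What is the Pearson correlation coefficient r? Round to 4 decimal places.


r = sum((xi-xbar)(yi-ybar)) / sqrt(sum((xi-xbar)^2) * sum((yi-ybar)^2))
n = 3, xbar = 31/3 ≈ 10.333333, ybar = 36/3 = 12
Sxy = sum((xi-xbar)(yi-ybar)) = -131
Sxx = sum((xi-xbar)^2) = 422/3 ≈ 140.666667
Syy = sum((yi-ybar)^2) = 122
sqrt(Sxx*Syy) ≈ 131.001272
r = Sxy / sqrt(Sxx*Syy) = -131 / 131.001272 ≈ -0.999990

-1.0000


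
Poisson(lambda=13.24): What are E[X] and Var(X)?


E[X] = Var(X) = lambda = 13.24

13.24, 13.24


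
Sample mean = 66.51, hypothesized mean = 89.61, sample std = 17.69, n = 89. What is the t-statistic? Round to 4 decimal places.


t = (xbar - mu0) / (s/sqrt(n))
xbar - mu0 = 66.51 - 89.61 = -23.1
sqrt(89) ≈ 9.43398113
s/sqrt(n) = 17.69 / 9.43398113 ≈ 1.87513625
t = -23.1 / 1.87513625 ≈ -12.319105

-12.3191


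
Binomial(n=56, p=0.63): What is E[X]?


E[X] = n*p = 56 * 0.63 = 35.28

35.28


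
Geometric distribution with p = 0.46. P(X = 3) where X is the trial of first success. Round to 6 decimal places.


P = (1-p)^(k-1) * p
(1-p)^(k-1) = 0.54^2 = 0.2916
P = 0.2916 * 0.46 = 0.134136

0.134136


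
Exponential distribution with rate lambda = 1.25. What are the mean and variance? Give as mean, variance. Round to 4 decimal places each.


mean = 1/lam, var = 1/lam^2
mean = 1 / 1.25 = 0.8
lam^2 = 1.25^2 = 1.5625
var = 1 / 1.5625 = 0.64

0.8000, 0.6400


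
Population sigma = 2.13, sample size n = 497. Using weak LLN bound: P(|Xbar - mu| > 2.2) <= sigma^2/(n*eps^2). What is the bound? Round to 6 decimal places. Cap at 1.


bound = min(1, sigma^2/(n*eps^2))
sigma^2 = 2.13^2 = 4.5369
n*eps^2 = 497 * 2.2^2 = 497 * 4.84 = 2405.48
sigma^2/(n*eps^2) = 4.5369 / 2405.48 ≈ 0.00188607

0.001886


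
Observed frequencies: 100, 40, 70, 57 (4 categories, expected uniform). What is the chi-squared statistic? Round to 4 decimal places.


chi2 = sum((O-E)^2/E), E = total/4
total = 267, E = 267/4 = 66.75
(100 - 66.75)^2 / 66.75 = 1105.5625 / 66.75 = 17689/1068 ≈ 16.562734
(40 - 66.75)^2 / 66.75 = 715.5625 / 66.75 = 11449/1068 ≈ 10.720037
(70 - 66.75)^2 / 66.75 = 10.5625 / 66.75 = 169/1068 ≈ 0.158240
(57 - 66.75)^2 / 66.75 = 95.0625 / 66.75 = 507/356 ≈ 1.424157
chi2 = 2569/89 ≈ 28.865169

28.8652


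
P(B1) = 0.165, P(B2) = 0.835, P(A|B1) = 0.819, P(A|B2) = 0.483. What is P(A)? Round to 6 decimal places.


P(A) = P(A|B1)*P(B1) + P(A|B2)*P(B2)
P(A|B1)*P(B1) = 0.819 * 0.165 = 0.135135
P(A|B2)*P(B2) = 0.483 * 0.835 = 0.403305
P(A) = 0.135135 + 0.403305 = 0.53844

0.538440


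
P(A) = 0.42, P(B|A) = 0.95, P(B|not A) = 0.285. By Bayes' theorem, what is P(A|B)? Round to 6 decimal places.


P(A|B) = P(B|A)*P(A) / P(B), P(B) = P(B|A)*P(A) + P(B|not A)*P(not A)
P(B|A)*P(A) = 0.95 * 0.42 = 0.399
P(B|not A)*P(not A) = 0.285 * 0.58 = 0.1653
P(B) = 0.399 + 0.1653 = 0.5643
P(A|B) = 0.399 / 0.5643 = 70/99 ≈ 0.70707071

0.707071


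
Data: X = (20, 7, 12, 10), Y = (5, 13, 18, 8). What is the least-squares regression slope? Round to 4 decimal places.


b = sum((xi-xbar)(yi-ybar)) / sum((xi-xbar)^2)
n = 4, xbar = 49/4 = 12.25, ybar = 44/4 = 11
Sxy = sum((xi-xbar)(yi-ybar)) = -52
Sxx = sum((xi-xbar)^2) = 92.75
b = Sxy / Sxx = -208/371 ≈ -0.560647

-0.5606


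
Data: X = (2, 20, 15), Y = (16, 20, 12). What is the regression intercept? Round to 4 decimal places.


a = ybar - b*xbar, where b = sum((xi-xbar)(yi-ybar)) / sum((xi-xbar)^2)
n = 3, xbar = 37/3 ≈ 12.333333, ybar = 48/3 = 16
Sxy = sum((xi-xbar)(yi-ybar)) = 20
Sxx = sum((xi-xbar)^2) = 518/3 ≈ 172.666667
b = Sxy / Sxx = 30/259 ≈ 0.115830
a = 16 - 0.115830 * 12.333333 = 102/7 ≈ 14.571429

14.5714


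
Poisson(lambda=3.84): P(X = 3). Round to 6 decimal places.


P = e^(-lam) * lam^k / k!
e^(-3.84) ≈ 0.02149360
lam^k = 3.84^3 = 56.623104
k! = 3! = 6
P = 0.02149360 * 56.623104 / 6 ≈ 0.202839

0.202839


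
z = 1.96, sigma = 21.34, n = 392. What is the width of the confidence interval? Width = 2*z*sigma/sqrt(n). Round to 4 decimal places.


width = 2*z*sigma/sqrt(n)
2*z*sigma = 2 * 1.96 * 21.34 = 83.6528
sqrt(392) ≈ 19.798990
width = 83.6528 / 19.798990 ≈ 4.225104

4.2251


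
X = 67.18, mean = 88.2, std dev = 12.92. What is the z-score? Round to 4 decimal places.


z = (X - mu) / sigma
X - mu = 67.18 - 88.2 = -21.02
z = -21.02 / 12.92 = -1051/646 ≈ -1.626935

-1.6269


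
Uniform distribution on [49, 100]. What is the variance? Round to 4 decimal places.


Var = (b-a)^2 / 12
(b-a)^2 = (100 - 49)^2 = 2601
Var = 2601/12 = 216.75

216.7500


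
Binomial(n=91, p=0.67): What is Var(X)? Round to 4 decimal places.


Var = n*p*(1-p) = 91 * 0.67 * 0.33 = 20.1201

20.1201


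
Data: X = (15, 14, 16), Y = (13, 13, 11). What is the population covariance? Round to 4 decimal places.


Cov = (1/n)*sum((xi-xbar)(yi-ybar))
n = 3, xbar = 45/3 = 15, ybar = 37/3 ≈ 12.333333
sum((xi-xbar)(yi-ybar)) = -2
Cov = -2 / 3 = -2/3 ≈ -0.666667

-0.6667


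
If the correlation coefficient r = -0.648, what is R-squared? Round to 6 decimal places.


R^2 = r^2 = (-0.648)^2 = 0.419904

0.419904


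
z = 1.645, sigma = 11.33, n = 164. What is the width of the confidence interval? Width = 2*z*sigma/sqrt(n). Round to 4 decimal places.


width = 2*z*sigma/sqrt(n)
2*z*sigma = 2 * 1.645 * 11.33 = 37.2757
sqrt(164) ≈ 12.806248
width = 37.2757 / 12.806248 ≈ 2.910743

2.9107


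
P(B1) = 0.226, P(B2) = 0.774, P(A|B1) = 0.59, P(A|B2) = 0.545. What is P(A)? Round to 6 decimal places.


P(A) = P(A|B1)*P(B1) + P(A|B2)*P(B2)
P(A|B1)*P(B1) = 0.59 * 0.226 = 0.13334
P(A|B2)*P(B2) = 0.545 * 0.774 = 0.42183
P(A) = 0.13334 + 0.42183 = 0.55517

0.555170


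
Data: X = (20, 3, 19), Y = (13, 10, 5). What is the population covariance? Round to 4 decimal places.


Cov = (1/n)*sum((xi-xbar)(yi-ybar))
n = 3, xbar = 42/3 = 14, ybar = 28/3 ≈ 9.333333
sum((xi-xbar)(yi-ybar)) = -7
Cov = -7 / 3 = -7/3 ≈ -2.333333

-2.3333


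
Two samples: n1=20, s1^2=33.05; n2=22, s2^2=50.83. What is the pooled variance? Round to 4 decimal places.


sp^2 = ((n1-1)*s1^2 + (n2-1)*s2^2)/(n1+n2-2)
(n1-1)*s1^2 = 19 * 33.05 = 627.95
(n2-1)*s2^2 = 21 * 50.83 = 1067.43
numerator = 627.95 + 1067.43 = 1695.38
n1+n2-2 = 40
sp^2 = 1695.38 / 40 = 42.3845

42.3845


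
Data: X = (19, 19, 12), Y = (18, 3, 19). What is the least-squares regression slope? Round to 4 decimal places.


b = sum((xi-xbar)(yi-ybar)) / sum((xi-xbar)^2)
n = 3, xbar = 50/3 ≈ 16.666667, ybar = 40/3 ≈ 13.333333
Sxy = sum((xi-xbar)(yi-ybar)) = -119/3 ≈ -39.666667
Sxx = sum((xi-xbar)^2) = 98/3 ≈ 32.666667
b = Sxy / Sxx = -17/14 ≈ -1.214286

-1.2143


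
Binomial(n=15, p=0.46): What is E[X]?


E[X] = n*p = 15 * 0.46 = 6.9

6.9


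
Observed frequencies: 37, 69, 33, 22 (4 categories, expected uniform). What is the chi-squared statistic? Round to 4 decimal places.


chi2 = sum((O-E)^2/E), E = total/4
total = 161, E = 161/4 = 40.25
(37 - 40.25)^2 / 40.25 = 10.5625 / 40.25 = 169/644 ≈ 0.262422
(69 - 40.25)^2 / 40.25 = 826.5625 / 40.25 = 575/28 ≈ 20.535714
(33 - 40.25)^2 / 40.25 = 52.5625 / 40.25 = 841/644 ≈ 1.305901
(22 - 40.25)^2 / 40.25 = 333.0625 / 40.25 = 5329/644 ≈ 8.274845
chi2 = 4891/161 ≈ 30.378882

30.3789


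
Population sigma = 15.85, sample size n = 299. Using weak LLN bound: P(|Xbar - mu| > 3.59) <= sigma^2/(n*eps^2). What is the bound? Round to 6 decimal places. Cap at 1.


bound = min(1, sigma^2/(n*eps^2))
sigma^2 = 15.85^2 = 251.2225
n*eps^2 = 299 * 3.59^2 = 299 * 12.8881 = 3853.5419
sigma^2/(n*eps^2) = 251.2225 / 3853.5419 ≈ 0.06519262

0.065193


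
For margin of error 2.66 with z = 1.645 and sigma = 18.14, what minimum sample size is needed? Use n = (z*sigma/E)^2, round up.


z*sigma/E = 1.645 * 18.14 / 2.66 = 42629/3800 ≈ 11.218158
(z*sigma/E)^2 ≈ 125.847067
round up: n = 126

126


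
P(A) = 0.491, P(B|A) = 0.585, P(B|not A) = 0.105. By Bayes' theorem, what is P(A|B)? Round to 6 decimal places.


P(A|B) = P(B|A)*P(A) / P(B), P(B) = P(B|A)*P(A) + P(B|not A)*P(not A)
P(B|A)*P(A) = 0.585 * 0.491 = 0.287235
P(B|not A)*P(not A) = 0.105 * 0.509 = 0.053445
P(B) = 0.287235 + 0.053445 = 0.34068
P(A|B) = 0.287235 / 0.34068 ≈ 0.84312258

0.843123


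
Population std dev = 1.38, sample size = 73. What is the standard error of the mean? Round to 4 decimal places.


SE = sigma / sqrt(n)
sqrt(73) ≈ 8.544004
SE = 1.38 / 8.544004 ≈ 0.161517

0.1615


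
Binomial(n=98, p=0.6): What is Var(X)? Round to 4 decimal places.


Var = n*p*(1-p) = 98 * 0.6 * 0.4 = 23.52

23.5200


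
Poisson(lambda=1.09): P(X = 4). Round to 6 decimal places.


P = e^(-lam) * lam^k / k!
e^(-1.09) ≈ 0.3362165
lam^k = 1.09^4 ≈ 1.411582
k! = 4! = 24
P = 0.3362165 * 1.411582 / 24 ≈ 0.019775

0.019775


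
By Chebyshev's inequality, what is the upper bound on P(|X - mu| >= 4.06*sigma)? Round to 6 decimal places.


P <= 1/k^2
k^2 = 4.06^2 = 16.4836
1/k^2 = 1 / 16.4836 ≈ 0.06066636

0.060666


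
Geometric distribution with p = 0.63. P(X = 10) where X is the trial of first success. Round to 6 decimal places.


P = (1-p)^(k-1) * p
(1-p)^(k-1) = 0.37^9 ≈ 0.0001299617
P = 0.0001299617 * 0.63 ≈ 0.00008187590

0.000082


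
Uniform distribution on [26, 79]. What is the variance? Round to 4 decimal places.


Var = (b-a)^2 / 12
(b-a)^2 = (79 - 26)^2 = 2809
Var = 2809/12 ≈ 234.083333

234.0833


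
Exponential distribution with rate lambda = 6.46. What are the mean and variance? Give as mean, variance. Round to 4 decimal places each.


mean = 1/lam, var = 1/lam^2
mean = 1 / 6.46 = 50/323 ≈ 0.154799
lam^2 = 6.46^2 = 41.7316
var = 1 / 41.7316 ≈ 0.023963

0.1548, 0.0240


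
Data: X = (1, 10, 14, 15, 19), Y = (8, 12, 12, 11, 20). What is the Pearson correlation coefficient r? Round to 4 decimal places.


r = sum((xi-xbar)(yi-ybar)) / sqrt(sum((xi-xbar)^2) * sum((yi-ybar)^2))
n = 5, xbar = 59/5 = 11.8, ybar = 63/5 = 12.6
Sxy = sum((xi-xbar)(yi-ybar)) = 97.6
Sxx = sum((xi-xbar)^2) = 186.8
Syy = sum((yi-ybar)^2) = 79.2
sqrt(Sxx*Syy) ≈ 121.632890
r = Sxy / sqrt(Sxx*Syy) = 97.6 / 121.632890 ≈ 0.802415

0.8024


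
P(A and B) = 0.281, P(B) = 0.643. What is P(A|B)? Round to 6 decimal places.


P(A|B) = P(A and B) / P(B) = 0.281 / 0.643 = 281/643 ≈ 0.43701400

0.437014


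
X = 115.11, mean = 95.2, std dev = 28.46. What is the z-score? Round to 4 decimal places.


z = (X - mu) / sigma
X - mu = 115.11 - 95.2 = 19.91
z = 19.91 / 28.46 = 1991/2846 ≈ 0.699578

0.6996


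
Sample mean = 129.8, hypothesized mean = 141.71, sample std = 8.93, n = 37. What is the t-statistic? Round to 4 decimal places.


t = (xbar - mu0) / (s/sqrt(n))
xbar - mu0 = 129.8 - 141.71 = -11.91
sqrt(37) ≈ 6.08276253
s/sqrt(n) = 8.93 / 6.08276253 ≈ 1.46808296
t = -11.91 / 1.46808296 ≈ -8.112621

-8.1126


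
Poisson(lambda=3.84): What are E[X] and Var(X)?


E[X] = Var(X) = lambda = 3.84

3.84, 3.84


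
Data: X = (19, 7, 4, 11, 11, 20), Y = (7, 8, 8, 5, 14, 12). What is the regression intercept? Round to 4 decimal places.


a = ybar - b*xbar, where b = sum((xi-xbar)(yi-ybar)) / sum((xi-xbar)^2)
n = 6, xbar = 72/6 = 12, ybar = 54/6 = 9
Sxy = sum((xi-xbar)(yi-ybar)) = 22
Sxx = sum((xi-xbar)^2) = 204
b = Sxy / Sxx = 11/102 ≈ 0.107843
a = 9 - 0.107843 * 12 = 131/17 ≈ 7.705882

7.7059


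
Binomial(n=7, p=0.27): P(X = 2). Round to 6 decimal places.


P = C(n,k) * p^k * (1-p)^(n-k)
C(7,2) = 21
p^k = 0.27^2 = 0.0729
(1-p)^(n-k) = 0.73^5 ≈ 0.2073072
P = 21 * 0.0729 * 0.2073072 ≈ 0.317367

0.317367


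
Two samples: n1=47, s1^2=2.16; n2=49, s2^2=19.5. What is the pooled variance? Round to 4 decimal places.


sp^2 = ((n1-1)*s1^2 + (n2-1)*s2^2)/(n1+n2-2)
(n1-1)*s1^2 = 46 * 2.16 = 99.36
(n2-1)*s2^2 = 48 * 19.5 = 936
numerator = 99.36 + 936 = 1035.36
n1+n2-2 = 94
sp^2 = 1035.36 / 94 = 12942/1175 ≈ 11.014468

11.0145


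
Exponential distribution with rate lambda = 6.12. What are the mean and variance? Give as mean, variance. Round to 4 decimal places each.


mean = 1/lam, var = 1/lam^2
mean = 1 / 6.12 = 25/153 ≈ 0.163399
lam^2 = 6.12^2 = 37.4544
var = 1 / 37.4544 ≈ 0.026699

0.1634, 0.0267


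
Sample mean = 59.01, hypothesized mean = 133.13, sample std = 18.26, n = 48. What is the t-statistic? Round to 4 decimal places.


t = (xbar - mu0) / (s/sqrt(n))
xbar - mu0 = 59.01 - 133.13 = -74.12
sqrt(48) ≈ 6.92820323
s/sqrt(n) = 18.26 / 6.92820323 ≈ 2.63560398
t = -74.12 / 2.63560398 ≈ -28.122586

-28.1226


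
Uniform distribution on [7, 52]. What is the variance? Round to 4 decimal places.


Var = (b-a)^2 / 12
(b-a)^2 = (52 - 7)^2 = 2025
Var = 2025/12 = 168.75

168.7500


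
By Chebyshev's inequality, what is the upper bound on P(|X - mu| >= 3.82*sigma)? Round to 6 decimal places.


P <= 1/k^2
k^2 = 3.82^2 = 14.5924
1/k^2 = 1 / 14.5924 ≈ 0.06852882

0.068529


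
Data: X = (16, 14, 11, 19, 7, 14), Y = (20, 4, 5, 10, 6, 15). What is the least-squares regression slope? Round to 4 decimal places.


b = sum((xi-xbar)(yi-ybar)) / sum((xi-xbar)^2)
n = 6, xbar = 81/6 = 13.5, ybar = 60/6 = 10
Sxy = sum((xi-xbar)(yi-ybar)) = 63
Sxx = sum((xi-xbar)^2) = 85.5
b = Sxy / Sxx = 14/19 ≈ 0.736842

0.7368


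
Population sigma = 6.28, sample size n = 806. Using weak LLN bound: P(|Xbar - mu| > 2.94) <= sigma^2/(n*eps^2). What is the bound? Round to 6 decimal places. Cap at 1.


bound = min(1, sigma^2/(n*eps^2))
sigma^2 = 6.28^2 = 39.4384
n*eps^2 = 806 * 2.94^2 = 806 * 8.6436 = 6966.7416
sigma^2/(n*eps^2) = 39.4384 / 6966.7416 ≈ 0.00566095

0.005661


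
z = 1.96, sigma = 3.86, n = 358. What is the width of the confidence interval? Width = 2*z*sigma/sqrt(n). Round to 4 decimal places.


width = 2*z*sigma/sqrt(n)
2*z*sigma = 2 * 1.96 * 3.86 = 15.1312
sqrt(358) ≈ 18.920888
width = 15.1312 / 18.920888 ≈ 0.799709

0.7997


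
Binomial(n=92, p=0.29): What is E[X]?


E[X] = n*p = 92 * 0.29 = 26.68

26.68


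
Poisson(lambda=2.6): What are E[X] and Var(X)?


E[X] = Var(X) = lambda = 2.6

2.6, 2.6


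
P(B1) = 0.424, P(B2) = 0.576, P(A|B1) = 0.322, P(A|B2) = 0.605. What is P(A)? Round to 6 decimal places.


P(A) = P(A|B1)*P(B1) + P(A|B2)*P(B2)
P(A|B1)*P(B1) = 0.322 * 0.424 = 0.136528
P(A|B2)*P(B2) = 0.605 * 0.576 = 0.34848
P(A) = 0.136528 + 0.34848 = 0.485008

0.485008


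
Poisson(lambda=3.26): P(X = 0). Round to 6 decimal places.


P = e^(-lam) * lam^k / k!
e^(-3.26) ≈ 0.03838840
lam^k = 3.26^0 = 1
k! = 0! = 1
P = 0.03838840 * 1 / 1 ≈ 0.038388

0.038388


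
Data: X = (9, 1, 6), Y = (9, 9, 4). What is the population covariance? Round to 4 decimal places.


Cov = (1/n)*sum((xi-xbar)(yi-ybar))
n = 3, xbar = 16/3 ≈ 5.333333, ybar = 22/3 ≈ 7.333333
sum((xi-xbar)(yi-ybar)) = -10/3 ≈ -3.333333
Cov = -3.333333 / 3 = -10/9 ≈ -1.111111

-1.1111


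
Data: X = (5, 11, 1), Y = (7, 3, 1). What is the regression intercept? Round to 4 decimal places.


a = ybar - b*xbar, where b = sum((xi-xbar)(yi-ybar)) / sum((xi-xbar)^2)
n = 3, xbar = 17/3 ≈ 5.666667, ybar = 11/3 ≈ 3.666667
Sxy = sum((xi-xbar)(yi-ybar)) = 20/3 ≈ 6.666667
Sxx = sum((xi-xbar)^2) = 152/3 ≈ 50.666667
b = Sxy / Sxx = 5/38 ≈ 0.131579
a = 3.666667 - 0.131579 * 5.666667 = 111/38 ≈ 2.921053

2.9211


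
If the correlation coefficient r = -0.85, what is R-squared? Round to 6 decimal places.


R^2 = r^2 = (-0.85)^2 = 0.7225

0.722500


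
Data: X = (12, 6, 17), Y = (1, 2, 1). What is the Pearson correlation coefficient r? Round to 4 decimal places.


r = sum((xi-xbar)(yi-ybar)) / sqrt(sum((xi-xbar)^2) * sum((yi-ybar)^2))
n = 3, xbar = 35/3 ≈ 11.666667, ybar = 4/3 ≈ 1.333333
Sxy = sum((xi-xbar)(yi-ybar)) = -17/3 ≈ -5.666667
Sxx = sum((xi-xbar)^2) = 182/3 ≈ 60.666667
Syy = sum((yi-ybar)^2) = 2/3 ≈ 0.666667
sqrt(Sxx*Syy) ≈ 6.359595
r = Sxy / sqrt(Sxx*Syy) = -5.666667 / 6.359595 ≈ -0.891042

-0.8910


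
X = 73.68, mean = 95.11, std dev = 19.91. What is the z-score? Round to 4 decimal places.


z = (X - mu) / sigma
X - mu = 73.68 - 95.11 = -21.43
z = -21.43 / 19.91 = -2143/1991 ≈ -1.076344

-1.0763


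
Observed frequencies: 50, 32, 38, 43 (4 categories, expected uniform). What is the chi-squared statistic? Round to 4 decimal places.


chi2 = sum((O-E)^2/E), E = total/4
total = 163, E = 163/4 = 40.75
(50 - 40.75)^2 / 40.75 = 85.5625 / 40.75 = 1369/652 ≈ 2.099693
(32 - 40.75)^2 / 40.75 = 76.5625 / 40.75 = 1225/652 ≈ 1.878834
(38 - 40.75)^2 / 40.75 = 7.5625 / 40.75 = 121/652 ≈ 0.185583
(43 - 40.75)^2 / 40.75 = 5.0625 / 40.75 = 81/652 ≈ 0.124233
chi2 = 699/163 ≈ 4.288344

4.2883


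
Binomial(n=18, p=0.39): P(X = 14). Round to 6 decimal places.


P = C(n,k) * p^k * (1-p)^(n-k)
C(18,14) = 3060
p^k = 0.39^14 ≈ 0.000001883235
(1-p)^(n-k) = 0.61^4 ≈ 0.1384584
P = 3060 * 0.000001883235 * 0.1384584 ≈ 0.000798

0.000798


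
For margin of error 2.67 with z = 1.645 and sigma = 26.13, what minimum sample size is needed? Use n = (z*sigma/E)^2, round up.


z*sigma/E = 1.645 * 26.13 / 2.67 ≈ 16.098820
(z*sigma/E)^2 ≈ 259.172013
round up: n = 260

260


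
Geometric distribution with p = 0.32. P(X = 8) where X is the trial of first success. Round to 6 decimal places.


P = (1-p)^(k-1) * p
(1-p)^(k-1) = 0.68^7 ≈ 0.06722989
P = 0.06722989 * 0.32 ≈ 0.02151356

0.021514


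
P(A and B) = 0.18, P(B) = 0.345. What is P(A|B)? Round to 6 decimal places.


P(A|B) = P(A and B) / P(B) = 0.18 / 0.345 = 12/23 ≈ 0.52173913

0.521739


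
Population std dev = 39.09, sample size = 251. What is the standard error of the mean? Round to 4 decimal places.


SE = sigma / sqrt(n)
sqrt(251) ≈ 15.842980
SE = 39.09 / 15.842980 ≈ 2.467339

2.4673


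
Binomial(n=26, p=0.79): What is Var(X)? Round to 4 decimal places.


Var = n*p*(1-p) = 26 * 0.79 * 0.21 = 4.3134

4.3134


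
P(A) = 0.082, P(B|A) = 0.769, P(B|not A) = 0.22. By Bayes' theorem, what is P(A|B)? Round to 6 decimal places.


P(A|B) = P(B|A)*P(A) / P(B), P(B) = P(B|A)*P(A) + P(B|not A)*P(not A)
P(B|A)*P(A) = 0.769 * 0.082 = 0.063058
P(B|not A)*P(not A) = 0.22 * 0.918 = 0.20196
P(B) = 0.063058 + 0.20196 = 0.265018
P(A|B) = 0.063058 / 0.265018 ≈ 0.23793856

0.237939


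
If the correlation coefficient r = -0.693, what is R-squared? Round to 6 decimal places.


R^2 = r^2 = (-0.693)^2 = 0.480249

0.480249


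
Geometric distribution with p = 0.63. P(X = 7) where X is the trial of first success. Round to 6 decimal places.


P = (1-p)^(k-1) * p
(1-p)^(k-1) = 0.37^6 ≈ 0.002565726
P = 0.002565726 * 0.63 ≈ 0.001616408

0.001616


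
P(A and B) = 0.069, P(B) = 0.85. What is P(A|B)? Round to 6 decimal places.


P(A|B) = P(A and B) / P(B) = 0.069 / 0.85 = 69/850 ≈ 0.08117647

0.081176


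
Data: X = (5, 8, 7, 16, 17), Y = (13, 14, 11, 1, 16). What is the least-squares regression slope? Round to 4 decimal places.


b = sum((xi-xbar)(yi-ybar)) / sum((xi-xbar)^2)
n = 5, xbar = 53/5 = 10.6, ybar = 55/5 = 11
Sxy = sum((xi-xbar)(yi-ybar)) = -41
Sxx = sum((xi-xbar)^2) = 121.2
b = Sxy / Sxx = -205/606 ≈ -0.338284

-0.3383


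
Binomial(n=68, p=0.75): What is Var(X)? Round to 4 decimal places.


Var = n*p*(1-p) = 68 * 0.75 * 0.25 = 12.75

12.7500


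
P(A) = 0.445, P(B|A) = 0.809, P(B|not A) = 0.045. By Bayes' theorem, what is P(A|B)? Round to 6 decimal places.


P(A|B) = P(B|A)*P(A) / P(B), P(B) = P(B|A)*P(A) + P(B|not A)*P(not A)
P(B|A)*P(A) = 0.809 * 0.445 = 0.360005
P(B|not A)*P(not A) = 0.045 * 0.555 = 0.024975
P(B) = 0.360005 + 0.024975 = 0.38498
P(A|B) = 0.360005 / 0.38498 ≈ 0.93512650

0.935127


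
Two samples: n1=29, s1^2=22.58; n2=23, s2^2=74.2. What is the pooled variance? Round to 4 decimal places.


sp^2 = ((n1-1)*s1^2 + (n2-1)*s2^2)/(n1+n2-2)
(n1-1)*s1^2 = 28 * 22.58 = 632.24
(n2-1)*s2^2 = 22 * 74.2 = 1632.4
numerator = 632.24 + 1632.4 = 2264.64
n1+n2-2 = 50
sp^2 = 2264.64 / 50 = 45.2928

45.2928


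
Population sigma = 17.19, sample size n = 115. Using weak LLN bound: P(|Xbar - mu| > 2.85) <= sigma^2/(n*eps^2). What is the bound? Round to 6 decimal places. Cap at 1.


bound = min(1, sigma^2/(n*eps^2))
sigma^2 = 17.19^2 = 295.4961
n*eps^2 = 115 * 2.85^2 = 115 * 8.1225 = 934.0875
sigma^2/(n*eps^2) = 295.4961 / 934.0875 ≈ 0.31634734

0.316347


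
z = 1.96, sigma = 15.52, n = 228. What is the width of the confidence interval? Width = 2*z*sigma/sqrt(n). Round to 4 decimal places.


width = 2*z*sigma/sqrt(n)
2*z*sigma = 2 * 1.96 * 15.52 = 60.8384
sqrt(228) ≈ 15.099669
width = 60.8384 / 15.099669 ≈ 4.029121

4.0291
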